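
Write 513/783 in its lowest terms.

513 = 3^3 × 19
783 = 3^3 × 29
gcd(513, 783) = 3^3 = 27.
Divide numerator and denominator by 27: 513/783 = 19/29.

19/29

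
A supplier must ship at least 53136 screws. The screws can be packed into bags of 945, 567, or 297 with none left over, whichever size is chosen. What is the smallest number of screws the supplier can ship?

62370

The number of screws must be a common multiple of 945, 567, and 297, so a multiple of their LCM.
945 = 3^3 × 5 × 7
567 = 3^4 × 7
297 = 3^3 × 11
LCM(945, 567, 297) = 3^4 × 5 × 7 × 11 = 31185.
Smallest multiple of 31185 that is ≥ 53136: ⌈53136/31185⌉ × 31185 = 2 × 31185 = 62370.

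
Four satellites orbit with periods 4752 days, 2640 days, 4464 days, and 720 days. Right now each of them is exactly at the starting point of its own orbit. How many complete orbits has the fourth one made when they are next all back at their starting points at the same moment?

1023 orbits

All finish a whole number of cycles simultaneously at t = LCM of the periods.
4752 = 2^4 × 3^3 × 11
2640 = 2^4 × 3 × 5 × 11
4464 = 2^4 × 3^2 × 31
720 = 2^4 × 3^2 × 5
LCM(4752, 2640, 4464, 720) = 2^4 × 3^3 × 5 × 11 × 31 = 736560.
Orbits for period 720: 736560 / 720 = 1023.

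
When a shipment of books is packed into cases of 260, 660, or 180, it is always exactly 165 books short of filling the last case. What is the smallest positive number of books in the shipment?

25575

Being 165 short of a full case of size k means N ≡ −165 (mod k), i.e. N + 165 is a multiple of each size.
260 = 2^2 × 5 × 13
660 = 2^2 × 3 × 5 × 11
180 = 2^2 × 3^2 × 5
LCM(260, 660, 180) = 2^2 × 3^2 × 5 × 11 × 13 = 25740.
Smallest positive N is 25740 − 165 = 25575.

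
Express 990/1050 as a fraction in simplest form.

33/35

990 = 2 × 3^2 × 5 × 11
1050 = 2 × 3 × 5^2 × 7
gcd(990, 1050) = 2 × 3 × 5 = 30.
Divide numerator and denominator by 30: 990/1050 = 33/35.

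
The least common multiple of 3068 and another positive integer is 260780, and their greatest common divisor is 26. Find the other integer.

gcd × lcm = product of the two integers, so the other integer is (26 × 260780) / 3068 = 2210.

2210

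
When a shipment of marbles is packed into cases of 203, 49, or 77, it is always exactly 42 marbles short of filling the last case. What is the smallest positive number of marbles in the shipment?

Being 42 short of a full case of size k means N ≡ −42 (mod k), i.e. N + 42 is a multiple of each size.
203 = 7 × 29
49 = 7^2
77 = 7 × 11
LCM(203, 49, 77) = 7^2 × 11 × 29 = 15631.
Smallest positive N is 15631 − 42 = 15589.

15589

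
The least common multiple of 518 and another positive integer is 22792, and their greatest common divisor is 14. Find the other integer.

gcd × lcm = product of the two integers, so the other integer is (14 × 22792) / 518 = 616.

616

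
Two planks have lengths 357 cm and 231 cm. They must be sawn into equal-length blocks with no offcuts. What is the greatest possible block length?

21 cm

The block length must divide every plank, so the greatest is gcd(357, 231).
357 = 3 × 7 × 17
231 = 3 × 7 × 11
gcd(357, 231) = 3 × 7 = 21.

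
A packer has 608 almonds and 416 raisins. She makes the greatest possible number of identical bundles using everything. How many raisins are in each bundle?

13

Number of bundles = gcd(608, 416).
608 = 2^5 × 19
416 = 2^5 × 13
gcd(608, 416) = 2^5 = 32.
raisins per bundle = 416 / 32 = 13.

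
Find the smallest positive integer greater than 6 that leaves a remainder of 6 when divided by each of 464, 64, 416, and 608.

458438

N − 6 must be a common multiple of 464, 64, 416, and 608.
464 = 2^4 × 29
64 = 2^6
416 = 2^5 × 13
608 = 2^5 × 19
LCM(464, 64, 416, 608) = 2^6 × 13 × 19 × 29 = 458432.
Smallest N > 6 is LCM + 6 = 458432 + 6 = 458438.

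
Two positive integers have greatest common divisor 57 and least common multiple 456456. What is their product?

For any two positive integers, gcd × lcm = product = 57 × 456456 = 26017992.

26017992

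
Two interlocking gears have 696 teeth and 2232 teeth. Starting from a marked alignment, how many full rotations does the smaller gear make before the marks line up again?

93 rotations

They are all back at their starting positions together after one LCM of the periods.
696 = 2^3 × 3 × 29
2232 = 2^3 × 3^2 × 31
LCM(696, 2232) = 2^3 × 3^2 × 29 × 31 = 64728.
Rotations for period 696: 64728 / 696 = 93.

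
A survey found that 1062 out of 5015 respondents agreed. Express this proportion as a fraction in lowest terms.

1062 = 2 × 3^2 × 59
5015 = 5 × 17 × 59
gcd(1062, 5015) = 59.
Divide numerator and denominator by 59: 1062/5015 = 18/85.

18/85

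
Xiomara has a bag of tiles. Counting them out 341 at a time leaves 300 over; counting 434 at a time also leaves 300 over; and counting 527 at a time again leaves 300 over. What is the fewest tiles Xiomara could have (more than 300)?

N − 300 must be a common multiple of 341, 434, and 527.
341 = 11 × 31
434 = 2 × 7 × 31
527 = 17 × 31
LCM(341, 434, 527) = 2 × 7 × 11 × 17 × 31 = 81158.
Smallest N > 300 is LCM + 300 = 81158 + 300 = 81458.

81458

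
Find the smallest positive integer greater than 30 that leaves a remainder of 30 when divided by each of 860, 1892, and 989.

N − 30 must be a common multiple of 860, 1892, and 989.
860 = 2^2 × 5 × 43
1892 = 2^2 × 11 × 43
989 = 23 × 43
LCM(860, 1892, 989) = 2^2 × 5 × 11 × 23 × 43 = 217580.
Smallest N > 30 is LCM + 30 = 217580 + 30 = 217610.

217610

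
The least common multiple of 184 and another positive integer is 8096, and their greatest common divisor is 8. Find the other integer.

352

gcd × lcm = product of the two integers, so the other integer is (8 × 8096) / 184 = 352.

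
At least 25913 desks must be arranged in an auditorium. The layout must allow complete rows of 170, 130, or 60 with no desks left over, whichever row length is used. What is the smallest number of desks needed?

The number of desks must be a common multiple of 170, 130, and 60, so a multiple of their LCM.
170 = 2 × 5 × 17
130 = 2 × 5 × 13
60 = 2^2 × 3 × 5
LCM(170, 130, 60) = 2^2 × 3 × 5 × 13 × 17 = 13260.
Smallest multiple of 13260 that is ≥ 25913: ⌈25913/13260⌉ × 13260 = 2 × 13260 = 26520.

26520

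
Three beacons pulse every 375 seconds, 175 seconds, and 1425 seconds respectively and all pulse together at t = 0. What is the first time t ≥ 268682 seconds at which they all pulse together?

Joint pulses occur at multiples of LCM(375, 175, 1425).
375 = 3 × 5^3
175 = 5^2 × 7
1425 = 3 × 5^2 × 19
LCM(375, 175, 1425) = 3 × 5^3 × 7 × 19 = 49875.
Smallest multiple of 49875 that is ≥ 268682: ⌈268682/49875⌉ × 49875 = 6 × 49875 = 299250.

299250 seconds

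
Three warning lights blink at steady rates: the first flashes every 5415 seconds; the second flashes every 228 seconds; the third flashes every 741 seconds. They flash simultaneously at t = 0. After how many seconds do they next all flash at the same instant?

They coincide at every common multiple of the periods; the first is the LCM.
5415 = 3 × 5 × 19^2
228 = 2^2 × 3 × 19
741 = 3 × 13 × 19
LCM(5415, 228, 741) = 2^2 × 3 × 5 × 13 × 19^2 = 281580.

281580 seconds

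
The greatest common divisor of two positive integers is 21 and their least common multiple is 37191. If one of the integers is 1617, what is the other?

483

For two integers, gcd × lcm = product, so the other is (21 × 37191) / 1617 = 781011 / 1617 = 483.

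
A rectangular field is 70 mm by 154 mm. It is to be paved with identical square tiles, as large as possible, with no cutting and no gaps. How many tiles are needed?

Tile side = gcd(70, 154).
70 = 2 × 5 × 7
154 = 2 × 7 × 11
gcd(70, 154) = 2 × 7 = 14.
Tiles: (70/14) × (154/14) = 5 × 11 = 55.

55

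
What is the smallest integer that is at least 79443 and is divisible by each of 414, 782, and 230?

The integer must be a common multiple of 414, 782, and 230, so a multiple of their LCM.
414 = 2 × 3^2 × 23
782 = 2 × 17 × 23
230 = 2 × 5 × 23
LCM(414, 782, 230) = 2 × 3^2 × 5 × 17 × 23 = 35190.
Smallest multiple of 35190 that is ≥ 79443: ⌈79443/35190⌉ × 35190 = 3 × 35190 = 105570.

105570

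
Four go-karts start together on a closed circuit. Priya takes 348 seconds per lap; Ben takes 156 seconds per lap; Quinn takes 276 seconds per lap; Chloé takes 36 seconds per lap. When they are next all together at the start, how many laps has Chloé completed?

8671 laps

All finish a whole number of cycles simultaneously at t = LCM of the periods.
348 = 2^2 × 3 × 29
156 = 2^2 × 3 × 13
276 = 2^2 × 3 × 23
36 = 2^2 × 3^2
LCM(348, 156, 276, 36) = 2^2 × 3^2 × 13 × 23 × 29 = 312156.
Laps for period 36: 312156 / 36 = 8671.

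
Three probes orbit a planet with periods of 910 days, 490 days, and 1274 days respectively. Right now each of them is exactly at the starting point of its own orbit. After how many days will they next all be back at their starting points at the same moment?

6370 days

We need the least common multiple of the intervals.
910 = 2 × 5 × 7 × 13
490 = 2 × 5 × 7^2
1274 = 2 × 7^2 × 13
LCM(910, 490, 1274) = 2 × 5 × 7^2 × 13 = 6370.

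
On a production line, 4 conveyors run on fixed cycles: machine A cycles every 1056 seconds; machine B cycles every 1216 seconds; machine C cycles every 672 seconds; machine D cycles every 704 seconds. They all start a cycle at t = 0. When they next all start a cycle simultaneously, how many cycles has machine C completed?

418 cycles

The first common completion time is the LCM of the periods.
1056 = 2^5 × 3 × 11
1216 = 2^6 × 19
672 = 2^5 × 3 × 7
704 = 2^6 × 11
LCM(1056, 1216, 672, 704) = 2^6 × 3 × 7 × 11 × 19 = 280896.
Cycles for period 672: 280896 / 672 = 418.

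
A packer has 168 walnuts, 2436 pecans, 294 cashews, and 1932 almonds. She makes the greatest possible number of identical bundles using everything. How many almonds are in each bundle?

46

Number of bundles = gcd(168, 2436, 294, 1932).
168 = 2^3 × 3 × 7
2436 = 2^2 × 3 × 7 × 29
294 = 2 × 3 × 7^2
1932 = 2^2 × 3 × 7 × 23
gcd(168, 2436, 294, 1932) = 2 × 3 × 7 = 42.
almonds per bundle = 1932 / 42 = 46.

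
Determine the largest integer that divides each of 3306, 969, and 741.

3306 = 2 × 3 × 19 × 29
969 = 3 × 17 × 19
741 = 3 × 13 × 19
gcd(3306, 969, 741) = 3 × 19 = 57.

57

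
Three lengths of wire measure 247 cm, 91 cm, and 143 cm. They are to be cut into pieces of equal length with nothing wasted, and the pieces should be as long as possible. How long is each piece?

13 cm

Each piece length must divide every original length, so the longest possible is gcd(247, 91, 143).
247 = 13 × 19
91 = 7 × 13
143 = 11 × 13
gcd(247, 91, 143) = 13.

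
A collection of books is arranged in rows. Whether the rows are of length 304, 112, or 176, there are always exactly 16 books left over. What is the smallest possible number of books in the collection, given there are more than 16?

23424

N − 16 must be a common multiple of 304, 112, and 176.
304 = 2^4 × 19
112 = 2^4 × 7
176 = 2^4 × 11
LCM(304, 112, 176) = 2^4 × 7 × 11 × 19 = 23408.
Smallest N > 16 is LCM + 16 = 23408 + 16 = 23424.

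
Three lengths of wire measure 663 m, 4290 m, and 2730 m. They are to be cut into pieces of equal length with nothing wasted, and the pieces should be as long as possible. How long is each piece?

39 m

The greatest length dividing all of 663, 4290, and 2730 is their gcd.
663 = 3 × 13 × 17
4290 = 2 × 3 × 5 × 11 × 13
2730 = 2 × 3 × 5 × 7 × 13
gcd(663, 4290, 2730) = 3 × 13 = 39.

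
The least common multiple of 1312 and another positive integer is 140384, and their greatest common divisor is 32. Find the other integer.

gcd × lcm = product of the two integers, so the other integer is (32 × 140384) / 1312 = 3424.

3424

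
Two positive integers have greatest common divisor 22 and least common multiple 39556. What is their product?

For any two positive integers, gcd × lcm = product = 22 × 39556 = 870232.

870232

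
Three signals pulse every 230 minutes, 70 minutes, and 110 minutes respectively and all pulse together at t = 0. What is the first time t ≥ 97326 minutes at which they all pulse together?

106260 minutes

Joint pulses occur at multiples of LCM(230, 70, 110).
230 = 2 × 5 × 23
70 = 2 × 5 × 7
110 = 2 × 5 × 11
LCM(230, 70, 110) = 2 × 5 × 7 × 11 × 23 = 17710.
Smallest multiple of 17710 that is ≥ 97326: ⌈97326/17710⌉ × 17710 = 6 × 17710 = 106260.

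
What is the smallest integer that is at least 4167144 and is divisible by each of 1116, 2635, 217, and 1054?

The integer must be a common multiple of 1116, 2635, 217, and 1054, so a multiple of their LCM.
1116 = 2^2 × 3^2 × 31
2635 = 5 × 17 × 31
217 = 7 × 31
1054 = 2 × 17 × 31
LCM(1116, 2635, 217, 1054) = 2^2 × 3^2 × 5 × 7 × 17 × 31 = 664020.
Smallest multiple of 664020 that is ≥ 4167144: ⌈4167144/664020⌉ × 664020 = 7 × 664020 = 4648140.

4648140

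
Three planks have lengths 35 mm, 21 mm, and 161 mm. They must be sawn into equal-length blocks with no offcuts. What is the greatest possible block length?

7 mm

The block length must divide every plank, so the greatest is gcd(35, 21, 161).
35 = 5 × 7
21 = 3 × 7
161 = 7 × 23
gcd(35, 21, 161) = 7.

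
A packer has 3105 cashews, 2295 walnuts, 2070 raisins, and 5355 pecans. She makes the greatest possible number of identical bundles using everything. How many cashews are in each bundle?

Number of bundles = gcd(3105, 2295, 2070, 5355).
3105 = 3^3 × 5 × 23
2295 = 3^3 × 5 × 17
2070 = 2 × 3^2 × 5 × 23
5355 = 3^2 × 5 × 7 × 17
gcd(3105, 2295, 2070, 5355) = 3^2 × 5 = 45.
cashews per bundle = 3105 / 45 = 69.

69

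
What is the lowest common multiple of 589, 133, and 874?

589 = 19 × 31
133 = 7 × 19
874 = 2 × 19 × 23
LCM(589, 133, 874) = 2 × 7 × 19 × 23 × 31 = 189658.

189658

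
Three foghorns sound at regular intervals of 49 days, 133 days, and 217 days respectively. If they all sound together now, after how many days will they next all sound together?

28861 days

We need the least common multiple of the intervals.
49 = 7^2
133 = 7 × 19
217 = 7 × 31
LCM(49, 133, 217) = 7^2 × 19 × 31 = 28861.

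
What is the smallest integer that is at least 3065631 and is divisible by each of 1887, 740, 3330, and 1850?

The integer must be a common multiple of 1887, 740, 3330, and 1850, so a multiple of their LCM.
1887 = 3 × 17 × 37
740 = 2^2 × 5 × 37
3330 = 2 × 3^2 × 5 × 37
1850 = 2 × 5^2 × 37
LCM(1887, 740, 3330, 1850) = 2^2 × 3^2 × 5^2 × 17 × 37 = 566100.
Smallest multiple of 566100 that is ≥ 3065631: ⌈3065631/566100⌉ × 566100 = 6 × 566100 = 3396600.

3396600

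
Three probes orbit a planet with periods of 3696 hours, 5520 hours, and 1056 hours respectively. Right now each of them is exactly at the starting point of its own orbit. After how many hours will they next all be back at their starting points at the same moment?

We need the least common multiple of the intervals.
3696 = 2^4 × 3 × 7 × 11
5520 = 2^4 × 3 × 5 × 23
1056 = 2^5 × 3 × 11
LCM(3696, 5520, 1056) = 2^5 × 3 × 5 × 7 × 11 × 23 = 850080.

850080 hours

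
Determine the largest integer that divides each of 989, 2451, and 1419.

989 = 23 × 43
2451 = 3 × 19 × 43
1419 = 3 × 11 × 43
gcd(989, 2451, 1419) = 43.

43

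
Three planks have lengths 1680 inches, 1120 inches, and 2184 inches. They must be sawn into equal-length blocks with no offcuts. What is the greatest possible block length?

56 inches

The block length must divide every plank, so the greatest is gcd(1680, 1120, 2184).
1680 = 2^4 × 3 × 5 × 7
1120 = 2^5 × 5 × 7
2184 = 2^3 × 3 × 7 × 13
gcd(1680, 1120, 2184) = 2^3 × 7 = 56.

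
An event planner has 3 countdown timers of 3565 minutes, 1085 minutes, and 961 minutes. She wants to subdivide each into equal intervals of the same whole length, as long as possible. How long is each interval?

31 minutes

The interval must divide each timer length; the longest such is the gcd.
3565 = 5 × 23 × 31
1085 = 5 × 7 × 31
961 = 31^2
gcd(3565, 1085, 961) = 31.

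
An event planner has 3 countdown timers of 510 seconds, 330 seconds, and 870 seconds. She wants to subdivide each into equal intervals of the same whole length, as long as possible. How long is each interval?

The interval must divide each timer length; the longest such is the gcd.
510 = 2 × 3 × 5 × 17
330 = 2 × 3 × 5 × 11
870 = 2 × 3 × 5 × 29
gcd(510, 330, 870) = 2 × 3 × 5 = 30.

30 seconds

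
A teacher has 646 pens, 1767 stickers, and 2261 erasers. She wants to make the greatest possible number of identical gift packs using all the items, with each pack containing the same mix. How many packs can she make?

19 packs

The pack count must divide each quantity, so the greatest is gcd(646, 1767, 2261).
646 = 2 × 17 × 19
1767 = 3 × 19 × 31
2261 = 7 × 17 × 19
gcd(646, 1767, 2261) = 19.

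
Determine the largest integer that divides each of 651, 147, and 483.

651 = 3 × 7 × 31
147 = 3 × 7^2
483 = 3 × 7 × 23
gcd(651, 147, 483) = 3 × 7 = 21.

21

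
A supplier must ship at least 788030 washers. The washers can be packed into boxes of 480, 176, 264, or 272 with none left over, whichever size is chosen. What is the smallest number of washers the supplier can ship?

807840

The number of washers must be a common multiple of 480, 176, 264, and 272, so a multiple of their LCM.
480 = 2^5 × 3 × 5
176 = 2^4 × 11
264 = 2^3 × 3 × 11
272 = 2^4 × 17
LCM(480, 176, 264, 272) = 2^5 × 3 × 5 × 11 × 17 = 89760.
Smallest multiple of 89760 that is ≥ 788030: ⌈788030/89760⌉ × 89760 = 9 × 89760 = 807840.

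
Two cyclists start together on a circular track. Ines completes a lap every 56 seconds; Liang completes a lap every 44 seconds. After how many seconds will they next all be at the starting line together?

We need the least common multiple of the intervals.
56 = 2^3 × 7
44 = 2^2 × 11
LCM(56, 44) = 2^3 × 7 × 11 = 616.

616 seconds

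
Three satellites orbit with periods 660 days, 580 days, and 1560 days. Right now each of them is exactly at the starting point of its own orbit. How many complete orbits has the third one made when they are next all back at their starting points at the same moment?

319 orbits

All finish a whole number of cycles simultaneously at t = LCM of the periods.
660 = 2^2 × 3 × 5 × 11
580 = 2^2 × 5 × 29
1560 = 2^3 × 3 × 5 × 13
LCM(660, 580, 1560) = 2^3 × 3 × 5 × 11 × 13 × 29 = 497640.
Orbits for period 1560: 497640 / 1560 = 319.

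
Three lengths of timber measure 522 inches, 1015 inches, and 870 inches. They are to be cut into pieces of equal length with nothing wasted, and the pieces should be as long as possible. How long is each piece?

The greatest length dividing all of 522, 1015, and 870 is their gcd.
522 = 2 × 3^2 × 29
1015 = 5 × 7 × 29
870 = 2 × 3 × 5 × 29
gcd(522, 1015, 870) = 29.

29 inches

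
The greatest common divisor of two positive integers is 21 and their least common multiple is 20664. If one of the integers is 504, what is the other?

For two integers, gcd × lcm = product, so the other is (21 × 20664) / 504 = 433944 / 504 = 861.

861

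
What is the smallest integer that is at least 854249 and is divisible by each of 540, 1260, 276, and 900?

869400

The integer must be a common multiple of 540, 1260, 276, and 900, so a multiple of their LCM.
540 = 2^2 × 3^3 × 5
1260 = 2^2 × 3^2 × 5 × 7
276 = 2^2 × 3 × 23
900 = 2^2 × 3^2 × 5^2
LCM(540, 1260, 276, 900) = 2^2 × 3^3 × 5^2 × 7 × 23 = 434700.
Smallest multiple of 434700 that is ≥ 854249: ⌈854249/434700⌉ × 434700 = 2 × 434700 = 869400.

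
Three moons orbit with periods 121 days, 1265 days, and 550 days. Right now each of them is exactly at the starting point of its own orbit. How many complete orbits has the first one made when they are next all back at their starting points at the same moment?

1150 orbits

The first common completion time is the LCM of the periods.
121 = 11^2
1265 = 5 × 11 × 23
550 = 2 × 5^2 × 11
LCM(121, 1265, 550) = 2 × 5^2 × 11^2 × 23 = 139150.
Orbits for period 121: 139150 / 121 = 1150.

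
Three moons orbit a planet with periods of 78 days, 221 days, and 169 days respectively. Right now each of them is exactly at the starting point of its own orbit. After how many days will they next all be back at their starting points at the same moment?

17238 days

The first simultaneous occurrence is after LCM of the individual periods.
78 = 2 × 3 × 13
221 = 13 × 17
169 = 13^2
LCM(78, 221, 169) = 2 × 3 × 13^2 × 17 = 17238.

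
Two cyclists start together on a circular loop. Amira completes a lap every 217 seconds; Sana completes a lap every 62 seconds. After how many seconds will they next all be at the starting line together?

434 seconds

They coincide at every common multiple of the periods; the first is the LCM.
217 = 7 × 31
62 = 2 × 31
LCM(217, 62) = 2 × 7 × 31 = 434.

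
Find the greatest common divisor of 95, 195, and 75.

95 = 5 × 19
195 = 3 × 5 × 13
75 = 3 × 5^2
gcd(95, 195, 75) = 5.

5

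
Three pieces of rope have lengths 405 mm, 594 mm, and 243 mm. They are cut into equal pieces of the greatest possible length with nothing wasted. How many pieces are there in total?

Piece length = gcd(405, 594, 243).
405 = 3^4 × 5
594 = 2 × 3^3 × 11
243 = 3^5
gcd(405, 594, 243) = 3^3 = 27.
Total pieces = 405/27 + 594/27 + 243/27 = 15 + 22 + 9 = 46.

46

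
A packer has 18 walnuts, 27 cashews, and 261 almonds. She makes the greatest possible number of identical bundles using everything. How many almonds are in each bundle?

29

Number of bundles = gcd(18, 27, 261).
18 = 2 × 3^2
27 = 3^3
261 = 3^2 × 29
gcd(18, 27, 261) = 3^2 = 9.
almonds per bundle = 261 / 9 = 29.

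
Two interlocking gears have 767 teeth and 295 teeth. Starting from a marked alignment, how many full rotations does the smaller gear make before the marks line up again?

All finish a whole number of cycles simultaneously at t = LCM of the periods.
767 = 13 × 59
295 = 5 × 59
LCM(767, 295) = 5 × 13 × 59 = 3835.
Rotations for period 295: 3835 / 295 = 13.

13 rotations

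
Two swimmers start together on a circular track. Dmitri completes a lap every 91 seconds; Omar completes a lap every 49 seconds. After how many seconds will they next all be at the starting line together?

We need the least common multiple of the intervals.
91 = 7 × 13
49 = 7^2
LCM(91, 49) = 7^2 × 13 = 637.

637 seconds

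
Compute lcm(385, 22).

770

385 = 5 × 7 × 11
22 = 2 × 11
LCM(385, 22) = 2 × 5 × 7 × 11 = 770.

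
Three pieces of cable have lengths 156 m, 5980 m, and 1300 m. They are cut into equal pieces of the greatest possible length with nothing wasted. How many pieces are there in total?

Piece length = gcd(156, 5980, 1300).
156 = 2^2 × 3 × 13
5980 = 2^2 × 5 × 13 × 23
1300 = 2^2 × 5^2 × 13
gcd(156, 5980, 1300) = 2^2 × 13 = 52.
Total pieces = 156/52 + 5980/52 + 1300/52 = 3 + 115 + 25 = 143.

143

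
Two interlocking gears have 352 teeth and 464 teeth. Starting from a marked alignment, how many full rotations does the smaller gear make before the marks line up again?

29 rotations

The first common completion time is the LCM of the periods.
352 = 2^5 × 11
464 = 2^4 × 29
LCM(352, 464) = 2^5 × 11 × 29 = 10208.
Rotations for period 352: 10208 / 352 = 29.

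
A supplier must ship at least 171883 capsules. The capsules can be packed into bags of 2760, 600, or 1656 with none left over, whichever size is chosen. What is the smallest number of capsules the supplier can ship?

207000

The number of capsules must be a common multiple of 2760, 600, and 1656, so a multiple of their LCM.
2760 = 2^3 × 3 × 5 × 23
600 = 2^3 × 3 × 5^2
1656 = 2^3 × 3^2 × 23
LCM(2760, 600, 1656) = 2^3 × 3^2 × 5^2 × 23 = 41400.
Smallest multiple of 41400 that is ≥ 171883: ⌈171883/41400⌉ × 41400 = 5 × 41400 = 207000.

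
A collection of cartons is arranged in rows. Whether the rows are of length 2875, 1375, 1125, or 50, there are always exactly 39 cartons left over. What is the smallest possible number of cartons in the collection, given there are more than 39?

569289

N − 39 must be a common multiple of 2875, 1375, 1125, and 50.
2875 = 5^3 × 23
1375 = 5^3 × 11
1125 = 3^2 × 5^3
50 = 2 × 5^2
LCM(2875, 1375, 1125, 50) = 2 × 3^2 × 5^3 × 11 × 23 = 569250.
Smallest N > 39 is LCM + 39 = 569250 + 39 = 569289.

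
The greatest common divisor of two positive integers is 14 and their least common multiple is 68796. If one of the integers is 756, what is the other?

For two integers, gcd × lcm = product, so the other is (14 × 68796) / 756 = 963144 / 756 = 1274.

1274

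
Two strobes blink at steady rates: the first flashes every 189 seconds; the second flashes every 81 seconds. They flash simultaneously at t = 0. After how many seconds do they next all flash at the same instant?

567 seconds

The first simultaneous occurrence is after LCM of the individual periods.
189 = 3^3 × 7
81 = 3^4
LCM(189, 81) = 3^4 × 7 = 567.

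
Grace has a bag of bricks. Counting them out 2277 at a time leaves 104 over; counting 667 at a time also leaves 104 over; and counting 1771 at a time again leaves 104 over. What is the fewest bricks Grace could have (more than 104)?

N − 104 must be a common multiple of 2277, 667, and 1771.
2277 = 3^2 × 11 × 23
667 = 23 × 29
1771 = 7 × 11 × 23
LCM(2277, 667, 1771) = 3^2 × 7 × 11 × 23 × 29 = 462231.
Smallest N > 104 is LCM + 104 = 462231 + 104 = 462335.

462335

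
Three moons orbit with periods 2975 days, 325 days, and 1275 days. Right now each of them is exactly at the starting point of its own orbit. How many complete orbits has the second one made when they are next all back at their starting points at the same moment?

All finish a whole number of cycles simultaneously at t = LCM of the periods.
2975 = 5^2 × 7 × 17
325 = 5^2 × 13
1275 = 3 × 5^2 × 17
LCM(2975, 325, 1275) = 3 × 5^2 × 7 × 13 × 17 = 116025.
Orbits for period 325: 116025 / 325 = 357.

357 orbits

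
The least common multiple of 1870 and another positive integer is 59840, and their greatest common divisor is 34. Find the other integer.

1088

gcd × lcm = product of the two integers, so the other integer is (34 × 59840) / 1870 = 1088.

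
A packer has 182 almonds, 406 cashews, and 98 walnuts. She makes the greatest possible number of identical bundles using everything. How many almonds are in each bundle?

Number of bundles = gcd(182, 406, 98).
182 = 2 × 7 × 13
406 = 2 × 7 × 29
98 = 2 × 7^2
gcd(182, 406, 98) = 2 × 7 = 14.
almonds per bundle = 182 / 14 = 13.

13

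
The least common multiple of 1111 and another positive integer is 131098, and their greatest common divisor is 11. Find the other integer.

1298

gcd × lcm = product of the two integers, so the other integer is (11 × 131098) / 1111 = 1298.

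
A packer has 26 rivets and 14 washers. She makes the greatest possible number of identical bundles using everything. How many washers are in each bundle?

7

Number of bundles = gcd(26, 14).
26 = 2 × 13
14 = 2 × 7
gcd(26, 14) = 2.
washers per bundle = 14 / 2 = 7.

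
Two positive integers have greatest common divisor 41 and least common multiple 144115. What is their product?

For any two positive integers, gcd × lcm = product = 41 × 144115 = 5908715.

5908715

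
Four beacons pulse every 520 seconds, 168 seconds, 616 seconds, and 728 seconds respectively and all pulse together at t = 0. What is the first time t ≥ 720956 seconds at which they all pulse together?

Joint pulses occur at multiples of LCM(520, 168, 616, 728).
520 = 2^3 × 5 × 13
168 = 2^3 × 3 × 7
616 = 2^3 × 7 × 11
728 = 2^3 × 7 × 13
LCM(520, 168, 616, 728) = 2^3 × 3 × 5 × 7 × 11 × 13 = 120120.
Smallest multiple of 120120 that is ≥ 720956: ⌈720956/120120⌉ × 120120 = 7 × 120120 = 840840.

840840 seconds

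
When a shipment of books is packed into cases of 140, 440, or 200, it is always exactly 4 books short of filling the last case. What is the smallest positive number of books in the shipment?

15396

Being 4 short of a full case of size k means N ≡ −4 (mod k), i.e. N + 4 is a multiple of each size.
140 = 2^2 × 5 × 7
440 = 2^3 × 5 × 11
200 = 2^3 × 5^2
LCM(140, 440, 200) = 2^3 × 5^2 × 7 × 11 = 15400.
Smallest positive N is 15400 − 4 = 15396.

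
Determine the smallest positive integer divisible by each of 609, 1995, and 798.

115710

609 = 3 × 7 × 29
1995 = 3 × 5 × 7 × 19
798 = 2 × 3 × 7 × 19
LCM(609, 1995, 798) = 2 × 3 × 5 × 7 × 19 × 29 = 115710.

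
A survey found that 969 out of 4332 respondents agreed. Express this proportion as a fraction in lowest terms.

969 = 3 × 17 × 19
4332 = 2^2 × 3 × 19^2
gcd(969, 4332) = 3 × 19 = 57.
Divide numerator and denominator by 57: 969/4332 = 17/76.

17/76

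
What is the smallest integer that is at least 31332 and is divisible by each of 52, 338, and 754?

39208

The integer must be a common multiple of 52, 338, and 754, so a multiple of their LCM.
52 = 2^2 × 13
338 = 2 × 13^2
754 = 2 × 13 × 29
LCM(52, 338, 754) = 2^2 × 13^2 × 29 = 19604.
Smallest multiple of 19604 that is ≥ 31332: ⌈31332/19604⌉ × 19604 = 2 × 19604 = 39208.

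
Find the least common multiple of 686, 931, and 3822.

508326

686 = 2 × 7^3
931 = 7^2 × 19
3822 = 2 × 3 × 7^2 × 13
LCM(686, 931, 3822) = 2 × 3 × 7^3 × 13 × 19 = 508326.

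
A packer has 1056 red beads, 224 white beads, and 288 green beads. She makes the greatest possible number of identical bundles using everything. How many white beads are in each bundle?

Number of bundles = gcd(1056, 224, 288).
1056 = 2^5 × 3 × 11
224 = 2^5 × 7
288 = 2^5 × 3^2
gcd(1056, 224, 288) = 2^5 = 32.
white beads per bundle = 224 / 32 = 7.

7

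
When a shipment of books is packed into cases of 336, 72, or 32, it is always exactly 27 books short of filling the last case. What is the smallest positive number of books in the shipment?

Being 27 short of a full case of size k means N ≡ −27 (mod k), i.e. N + 27 is a multiple of each size.
336 = 2^4 × 3 × 7
72 = 2^3 × 3^2
32 = 2^5
LCM(336, 72, 32) = 2^5 × 3^2 × 7 = 2016.
Smallest positive N is 2016 − 27 = 1989.

1989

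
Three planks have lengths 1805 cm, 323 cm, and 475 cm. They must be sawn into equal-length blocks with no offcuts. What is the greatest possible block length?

19 cm

This is the greatest common divisor of 1805, 323, and 475.
1805 = 5 × 19^2
323 = 17 × 19
475 = 5^2 × 19
gcd(1805, 323, 475) = 19.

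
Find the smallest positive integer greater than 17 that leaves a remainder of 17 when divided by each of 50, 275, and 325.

7167

N − 17 must be a common multiple of 50, 275, and 325.
50 = 2 × 5^2
275 = 5^2 × 11
325 = 5^2 × 13
LCM(50, 275, 325) = 2 × 5^2 × 11 × 13 = 7150.
Smallest N > 17 is LCM + 17 = 7150 + 17 = 7167.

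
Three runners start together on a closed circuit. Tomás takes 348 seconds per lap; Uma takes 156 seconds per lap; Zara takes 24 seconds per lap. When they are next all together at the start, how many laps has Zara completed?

377 laps

The first common completion time is the LCM of the periods.
348 = 2^2 × 3 × 29
156 = 2^2 × 3 × 13
24 = 2^3 × 3
LCM(348, 156, 24) = 2^3 × 3 × 13 × 29 = 9048.
Laps for period 24: 9048 / 24 = 377.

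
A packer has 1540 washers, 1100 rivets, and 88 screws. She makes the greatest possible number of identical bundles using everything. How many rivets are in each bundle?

Number of bundles = gcd(1540, 1100, 88).
1540 = 2^2 × 5 × 7 × 11
1100 = 2^2 × 5^2 × 11
88 = 2^3 × 11
gcd(1540, 1100, 88) = 2^2 × 11 = 44.
rivets per bundle = 1100 / 44 = 25.

25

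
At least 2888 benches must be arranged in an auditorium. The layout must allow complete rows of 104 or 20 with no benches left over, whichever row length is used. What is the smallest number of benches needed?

The number of benches must be a common multiple of 104 and 20, so a multiple of their LCM.
104 = 2^3 × 13
20 = 2^2 × 5
LCM(104, 20) = 2^3 × 5 × 13 = 520.
Smallest multiple of 520 that is ≥ 2888: ⌈2888/520⌉ × 520 = 6 × 520 = 3120.

3120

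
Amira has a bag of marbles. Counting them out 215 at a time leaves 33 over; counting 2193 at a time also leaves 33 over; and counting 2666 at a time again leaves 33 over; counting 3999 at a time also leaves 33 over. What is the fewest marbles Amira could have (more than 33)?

679863

N − 33 must be a common multiple of 215, 2193, 2666, and 3999.
215 = 5 × 43
2193 = 3 × 17 × 43
2666 = 2 × 31 × 43
3999 = 3 × 31 × 43
LCM(215, 2193, 2666, 3999) = 2 × 3 × 5 × 17 × 31 × 43 = 679830.
Smallest N > 33 is LCM + 33 = 679830 + 33 = 679863.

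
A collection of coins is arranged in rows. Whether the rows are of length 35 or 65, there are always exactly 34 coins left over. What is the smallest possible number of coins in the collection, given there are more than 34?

489

N − 34 must be a common multiple of 35 and 65.
35 = 5 × 7
65 = 5 × 13
LCM(35, 65) = 5 × 7 × 13 = 455.
Smallest N > 34 is LCM + 34 = 455 + 34 = 489.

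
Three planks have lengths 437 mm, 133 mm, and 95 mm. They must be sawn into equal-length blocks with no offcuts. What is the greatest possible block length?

This is the greatest common divisor of 437, 133, and 95.
437 = 19 × 23
133 = 7 × 19
95 = 5 × 19
gcd(437, 133, 95) = 19.

19 mm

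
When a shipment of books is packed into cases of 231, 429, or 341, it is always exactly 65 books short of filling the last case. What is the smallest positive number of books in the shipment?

93028

Being 65 short of a full case of size k means N ≡ −65 (mod k), i.e. N + 65 is a multiple of each size.
231 = 3 × 7 × 11
429 = 3 × 11 × 13
341 = 11 × 31
LCM(231, 429, 341) = 3 × 7 × 11 × 13 × 31 = 93093.
Smallest positive N is 93093 − 65 = 93028.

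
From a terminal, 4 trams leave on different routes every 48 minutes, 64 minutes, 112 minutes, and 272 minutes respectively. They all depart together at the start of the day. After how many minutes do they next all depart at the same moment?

22848 minutes

We need the least common multiple of the intervals.
48 = 2^4 × 3
64 = 2^6
112 = 2^4 × 7
272 = 2^4 × 17
LCM(48, 64, 112, 272) = 2^6 × 3 × 7 × 17 = 22848.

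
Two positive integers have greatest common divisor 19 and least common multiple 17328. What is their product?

For any two positive integers, gcd × lcm = product = 19 × 17328 = 329232.

329232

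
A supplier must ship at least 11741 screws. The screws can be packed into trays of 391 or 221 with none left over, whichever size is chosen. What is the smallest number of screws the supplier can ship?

The number of screws must be a common multiple of 391 and 221, so a multiple of their LCM.
391 = 17 × 23
221 = 13 × 17
LCM(391, 221) = 13 × 17 × 23 = 5083.
Smallest multiple of 5083 that is ≥ 11741: ⌈11741/5083⌉ × 5083 = 3 × 5083 = 15249.

15249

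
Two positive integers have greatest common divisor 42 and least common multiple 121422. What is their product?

For any two positive integers, gcd × lcm = product = 42 × 121422 = 5099724.

5099724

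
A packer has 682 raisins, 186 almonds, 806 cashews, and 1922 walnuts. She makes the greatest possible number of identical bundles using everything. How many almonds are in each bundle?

Number of bundles = gcd(682, 186, 806, 1922).
682 = 2 × 11 × 31
186 = 2 × 3 × 31
806 = 2 × 13 × 31
1922 = 2 × 31^2
gcd(682, 186, 806, 1922) = 2 × 31 = 62.
almonds per bundle = 186 / 62 = 3.

3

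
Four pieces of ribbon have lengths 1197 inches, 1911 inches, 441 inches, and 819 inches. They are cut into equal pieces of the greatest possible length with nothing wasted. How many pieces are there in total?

208

Piece length = gcd(1197, 1911, 441, 819).
1197 = 3^2 × 7 × 19
1911 = 3 × 7^2 × 13
441 = 3^2 × 7^2
819 = 3^2 × 7 × 13
gcd(1197, 1911, 441, 819) = 3 × 7 = 21.
Total pieces = 1197/21 + 1911/21 + 441/21 + 819/21 = 57 + 91 + 21 + 39 = 208.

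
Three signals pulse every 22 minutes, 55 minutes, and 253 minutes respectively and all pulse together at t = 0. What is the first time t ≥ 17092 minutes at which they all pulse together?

17710 minutes

Joint pulses occur at multiples of LCM(22, 55, 253).
22 = 2 × 11
55 = 5 × 11
253 = 11 × 23
LCM(22, 55, 253) = 2 × 5 × 11 × 23 = 2530.
Smallest multiple of 2530 that is ≥ 17092: ⌈17092/2530⌉ × 2530 = 7 × 2530 = 17710.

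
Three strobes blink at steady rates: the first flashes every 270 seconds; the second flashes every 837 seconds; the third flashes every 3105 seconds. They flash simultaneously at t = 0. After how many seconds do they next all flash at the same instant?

We need the least common multiple of the intervals.
270 = 2 × 3^3 × 5
837 = 3^3 × 31
3105 = 3^3 × 5 × 23
LCM(270, 837, 3105) = 2 × 3^3 × 5 × 23 × 31 = 192510.

192510 seconds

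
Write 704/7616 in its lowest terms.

11/119

704 = 2^6 × 11
7616 = 2^6 × 7 × 17
gcd(704, 7616) = 2^6 = 64.
Divide numerator and denominator by 64: 704/7616 = 11/119.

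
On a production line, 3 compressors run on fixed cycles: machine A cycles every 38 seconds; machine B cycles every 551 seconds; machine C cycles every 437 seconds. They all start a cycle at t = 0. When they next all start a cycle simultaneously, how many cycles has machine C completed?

The first common completion time is the LCM of the periods.
38 = 2 × 19
551 = 19 × 29
437 = 19 × 23
LCM(38, 551, 437) = 2 × 19 × 23 × 29 = 25346.
Cycles for period 437: 25346 / 437 = 58.

58 cycles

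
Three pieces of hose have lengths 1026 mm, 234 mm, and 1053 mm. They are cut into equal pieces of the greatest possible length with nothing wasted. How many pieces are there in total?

257

Piece length = gcd(1026, 234, 1053).
1026 = 2 × 3^3 × 19
234 = 2 × 3^2 × 13
1053 = 3^4 × 13
gcd(1026, 234, 1053) = 3^2 = 9.
Total pieces = 1026/9 + 234/9 + 1053/9 = 114 + 26 + 117 = 257.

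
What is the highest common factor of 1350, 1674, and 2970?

54

1350 = 2 × 3^3 × 5^2
1674 = 2 × 3^3 × 31
2970 = 2 × 3^3 × 5 × 11
gcd(1350, 1674, 2970) = 2 × 3^3 = 54.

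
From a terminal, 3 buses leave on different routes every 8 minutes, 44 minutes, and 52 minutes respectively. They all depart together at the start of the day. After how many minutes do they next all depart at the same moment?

1144 minutes

We need the least common multiple of the intervals.
8 = 2^3
44 = 2^2 × 11
52 = 2^2 × 13
LCM(8, 44, 52) = 2^3 × 11 × 13 = 1144.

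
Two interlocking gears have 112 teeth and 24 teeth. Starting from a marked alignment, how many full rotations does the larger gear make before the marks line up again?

3 rotations

The first common completion time is the LCM of the periods.
112 = 2^4 × 7
24 = 2^3 × 3
LCM(112, 24) = 2^4 × 3 × 7 = 336.
Rotations for period 112: 336 / 112 = 3.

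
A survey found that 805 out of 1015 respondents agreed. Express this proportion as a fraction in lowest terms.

805 = 5 × 7 × 23
1015 = 5 × 7 × 29
gcd(805, 1015) = 5 × 7 = 35.
Divide numerator and denominator by 35: 805/1015 = 23/29.

23/29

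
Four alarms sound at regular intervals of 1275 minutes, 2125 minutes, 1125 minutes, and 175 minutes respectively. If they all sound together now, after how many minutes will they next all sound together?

The first simultaneous occurrence is after LCM of the individual periods.
1275 = 3 × 5^2 × 17
2125 = 5^3 × 17
1125 = 3^2 × 5^3
175 = 5^2 × 7
LCM(1275, 2125, 1125, 175) = 3^2 × 5^3 × 7 × 17 = 133875.

133875 minutes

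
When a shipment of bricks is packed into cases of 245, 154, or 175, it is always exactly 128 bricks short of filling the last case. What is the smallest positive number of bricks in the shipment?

Being 128 short of a full case of size k means N ≡ −128 (mod k), i.e. N + 128 is a multiple of each size.
245 = 5 × 7^2
154 = 2 × 7 × 11
175 = 5^2 × 7
LCM(245, 154, 175) = 2 × 5^2 × 7^2 × 11 = 26950.
Smallest positive N is 26950 − 128 = 26822.

26822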